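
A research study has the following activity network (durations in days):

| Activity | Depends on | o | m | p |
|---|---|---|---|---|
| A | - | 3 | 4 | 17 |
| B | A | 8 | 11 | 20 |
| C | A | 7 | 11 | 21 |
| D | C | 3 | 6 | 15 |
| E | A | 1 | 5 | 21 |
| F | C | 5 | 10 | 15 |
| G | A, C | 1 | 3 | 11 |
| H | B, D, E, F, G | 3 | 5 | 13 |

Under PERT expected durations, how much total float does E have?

15 days

te_A = (3 + 4·4 + 17)/6 = 36/6 = 6
te_B = (8 + 4·11 + 20)/6 = 72/6 = 12
te_C = (7 + 4·11 + 21)/6 = 72/6 = 12
te_D = (3 + 4·6 + 15)/6 = 42/6 = 7
te_E = (1 + 4·5 + 21)/6 = 42/6 = 7
te_F = (5 + 4·10 + 15)/6 = 60/6 = 10
te_G = (1 + 4·3 + 11)/6 = 24/6 = 4
te_H = (3 + 4·5 + 13)/6 = 36/6 = 6

Forward pass:
ES_A = 0; EF_A = 6
ES_B = 6; EF_B = 6+12 = 18
ES_C = 6; EF_C = 6+12 = 18
ES_D = 18; EF_D = 18+7 = 25
ES_E = 6; EF_E = 6+7 = 13
ES_F = 18; EF_F = 18+10 = 28
ES_G = max(EF_A=6, EF_C=18) = 18; EF_G = 18+4 = 22
ES_H = max(EF_B=18, EF_D=25, EF_E=13, EF_F=28, EF_G=22) = 28; EF_H = 28+6 = 34
Expected project duration μ = 34 days. Critical path: A → C → F → H.

Backward pass:
LF_H = 34; LS_H = 34−6 = 28
LF_G = LS_H = 28; LS_G = 28−4 = 24
LF_F = LS_H = 28; LS_F = 28−10 = 18
LF_E = LS_H = 28; LS_E = 28−7 = 21
LF_D = LS_H = 28; LS_D = 28−7 = 21
LF_C = min(LS_D=21, LS_F=18, LS_G=24) = 18; LS_C = 18−12 = 6
LF_B = LS_H = 28; LS_B = 28−12 = 16
LF_A = min(LS_B=16, LS_C=6, LS_E=21, LS_G=24) = 6; LS_A = 6−6 = 0
Slack_E = LS_E − ES_E = 21 − 6 = 15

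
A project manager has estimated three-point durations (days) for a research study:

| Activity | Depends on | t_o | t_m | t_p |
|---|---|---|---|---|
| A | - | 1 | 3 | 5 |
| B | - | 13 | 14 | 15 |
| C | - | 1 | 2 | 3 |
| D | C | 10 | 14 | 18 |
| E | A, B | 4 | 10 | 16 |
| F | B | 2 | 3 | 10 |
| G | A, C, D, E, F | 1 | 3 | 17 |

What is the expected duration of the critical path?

29 days

te_A = (1 + 4·3 + 5)/6 = 18/6 = 3
te_B = (13 + 4·14 + 15)/6 = 84/6 = 14
te_C = (1 + 4·2 + 3)/6 = 12/6 = 2
te_D = (10 + 4·14 + 18)/6 = 84/6 = 14
te_E = (4 + 4·10 + 16)/6 = 60/6 = 10
te_F = (2 + 4·3 + 10)/6 = 24/6 = 4
te_G = (1 + 4·3 + 17)/6 = 30/6 = 5

Forward pass:
ES_A = 0; EF_A = 3
ES_B = 0; EF_B = 14
ES_C = 0; EF_C = 2
ES_D = 2; EF_D = 2+14 = 16
ES_E = max(EF_A=3, EF_B=14) = 14; EF_E = 14+10 = 24
ES_F = 14; EF_F = 14+4 = 18
ES_G = max(EF_A=3, EF_C=2, EF_D=16, EF_E=24, EF_F=18) = 24; EF_G = 24+5 = 29
Expected project duration μ = 29 days. Critical path: B → E → G.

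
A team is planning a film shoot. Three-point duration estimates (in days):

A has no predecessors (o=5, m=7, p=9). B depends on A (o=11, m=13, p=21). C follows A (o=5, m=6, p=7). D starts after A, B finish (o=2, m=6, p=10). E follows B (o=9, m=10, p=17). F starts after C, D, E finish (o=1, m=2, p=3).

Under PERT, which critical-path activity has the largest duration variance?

B

te_A = (5 + 4·7 + 9)/6 = 42/6 = 7; σ²_A = ((9−5)/6)² = 0.444
te_B = (11 + 4·13 + 21)/6 = 84/6 = 14; σ²_B = ((21−11)/6)² = 2.778
te_C = (5 + 4·6 + 7)/6 = 36/6 = 6; σ²_C = ((7−5)/6)² = 0.111
te_D = (2 + 4·6 + 10)/6 = 36/6 = 6; σ²_D = ((10−2)/6)² = 1.778
te_E = (9 + 4·10 + 17)/6 = 66/6 = 11; σ²_E = ((17−9)/6)² = 1.778
te_F = (1 + 4·2 + 3)/6 = 12/6 = 2; σ²_F = ((3−1)/6)² = 0.111

Forward pass:
ES_A = 0; EF_A = 7
ES_B = 7; EF_B = 7+14 = 21
ES_C = 7; EF_C = 7+6 = 13
ES_D = max(EF_A=7, EF_B=21) = 21; EF_D = 21+6 = 27
ES_E = 21; EF_E = 21+11 = 32
ES_F = max(EF_C=13, EF_D=27, EF_E=32) = 32; EF_F = 32+2 = 34
Expected project duration μ = 34 days. Critical path: A → B → E → F.

Variances on critical path: σ²_A=0.444, σ²_B=2.778, σ²_E=1.778, σ²_F=0.111.
Largest is σ²_B = 2.778.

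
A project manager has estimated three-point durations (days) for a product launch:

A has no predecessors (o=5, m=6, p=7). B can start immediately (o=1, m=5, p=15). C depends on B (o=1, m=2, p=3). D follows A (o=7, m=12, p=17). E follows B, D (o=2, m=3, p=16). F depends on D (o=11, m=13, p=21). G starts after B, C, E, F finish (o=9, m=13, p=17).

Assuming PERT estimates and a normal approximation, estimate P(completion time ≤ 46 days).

te_A = (5 + 4·6 + 7)/6 = 36/6 = 6; σ²_A = ((7−5)/6)² = 0.111
te_B = (1 + 4·5 + 15)/6 = 36/6 = 6; σ²_B = ((15−1)/6)² = 5.444
te_C = (1 + 4·2 + 3)/6 = 12/6 = 2; σ²_C = ((3−1)/6)² = 0.111
te_D = (7 + 4·12 + 17)/6 = 72/6 = 12; σ²_D = ((17−7)/6)² = 2.778
te_E = (2 + 4·3 + 16)/6 = 30/6 = 5; σ²_E = ((16−2)/6)² = 5.444
te_F = (11 + 4·13 + 21)/6 = 84/6 = 14; σ²_F = ((21−11)/6)² = 2.778
te_G = (9 + 4·13 + 17)/6 = 78/6 = 13; σ²_G = ((17−9)/6)² = 1.778

Forward pass:
ES_A = 0; EF_A = 6
ES_B = 0; EF_B = 6
ES_C = 6; EF_C = 6+2 = 8
ES_D = 6; EF_D = 6+12 = 18
ES_E = max(EF_B=6, EF_D=18) = 18; EF_E = 18+5 = 23
ES_F = 18; EF_F = 18+14 = 32
ES_G = max(EF_B=6, EF_C=8, EF_E=23, EF_F=32) = 32; EF_G = 32+13 = 45
Expected project duration μ = 45 days. Critical path: A → D → F → G.

Variance along critical path = 0.111 + 2.778 + 2.778 + 1.778 = 7.444; σ = √7.444 = 2.728 days.
Z = (46 − 45) / 2.728 = 0.367
P(T ≤ 46) = Φ(0.367) ≈ 0.643

0.643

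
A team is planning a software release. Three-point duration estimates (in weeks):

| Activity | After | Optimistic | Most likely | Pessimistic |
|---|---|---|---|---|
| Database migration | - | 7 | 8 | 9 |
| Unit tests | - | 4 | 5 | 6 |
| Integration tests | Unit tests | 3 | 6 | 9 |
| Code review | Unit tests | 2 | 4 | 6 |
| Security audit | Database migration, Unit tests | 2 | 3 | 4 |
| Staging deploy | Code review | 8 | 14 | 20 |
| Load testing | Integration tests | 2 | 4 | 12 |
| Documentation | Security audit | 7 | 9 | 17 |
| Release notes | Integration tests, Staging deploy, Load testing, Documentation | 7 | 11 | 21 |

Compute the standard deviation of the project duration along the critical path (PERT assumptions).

3.16 weeks

te_Database migration = (7 + 4·8 + 9)/6 = 48/6 = 8; σ²_Database migration = ((9−7)/6)² = 0.111
te_Unit tests = (4 + 4·5 + 6)/6 = 30/6 = 5; σ²_Unit tests = ((6−4)/6)² = 0.111
te_Integration tests = (3 + 4·6 + 9)/6 = 36/6 = 6; σ²_Integration tests = ((9−3)/6)² = 1.000
te_Code review = (2 + 4·4 + 6)/6 = 24/6 = 4; σ²_Code review = ((6−2)/6)² = 0.444
te_Security audit = (2 + 4·3 + 4)/6 = 18/6 = 3; σ²_Security audit = ((4−2)/6)² = 0.111
te_Staging deploy = (8 + 4·14 + 20)/6 = 84/6 = 14; σ²_Staging deploy = ((20−8)/6)² = 4.000
te_Load testing = (2 + 4·4 + 12)/6 = 30/6 = 5; σ²_Load testing = ((12−2)/6)² = 2.778
te_Documentation = (7 + 4·9 + 17)/6 = 60/6 = 10; σ²_Documentation = ((17−7)/6)² = 2.778
te_Release notes = (7 + 4·11 + 21)/6 = 72/6 = 12; σ²_Release notes = ((21−7)/6)² = 5.444

Forward pass:
ES_Database migration = 0; EF_Database migration = 8
ES_Unit tests = 0; EF_Unit tests = 5
ES_Integration tests = 5; EF_Integration tests = 5+6 = 11
ES_Code review = 5; EF_Code review = 5+4 = 9
ES_Security audit = max(EF_Database migration=8, EF_Unit tests=5) = 8; EF_Security audit = 8+3 = 11
ES_Staging deploy = 9; EF_Staging deploy = 9+14 = 23
ES_Load testing = 11; EF_Load testing = 11+5 = 16
ES_Documentation = 11; EF_Documentation = 11+10 = 21
ES_Release notes = max(EF_Integration tests=11, EF_Staging deploy=23, EF_Load testing=16, EF_Documentation=21) = 23; EF_Release notes = 23+12 = 35
Expected project duration μ = 35 weeks. Critical path: Unit tests → Code review → Staging deploy → Release notes.

Variance along critical path = 0.111 + 0.444 + 4.000 + 5.444 = 10.000
σ = √10.000 = 3.162 weeks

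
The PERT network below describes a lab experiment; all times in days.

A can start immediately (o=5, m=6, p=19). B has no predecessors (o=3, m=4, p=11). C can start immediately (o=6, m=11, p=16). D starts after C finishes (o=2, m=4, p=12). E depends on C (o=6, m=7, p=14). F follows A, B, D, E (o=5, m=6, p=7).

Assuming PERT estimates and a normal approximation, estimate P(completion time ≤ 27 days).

te_A = (5 + 4·6 + 19)/6 = 48/6 = 8; σ²_A = ((19−5)/6)² = 5.444
te_B = (3 + 4·4 + 11)/6 = 30/6 = 5; σ²_B = ((11−3)/6)² = 1.778
te_C = (6 + 4·11 + 16)/6 = 66/6 = 11; σ²_C = ((16−6)/6)² = 2.778
te_D = (2 + 4·4 + 12)/6 = 30/6 = 5; σ²_D = ((12−2)/6)² = 2.778
te_E = (6 + 4·7 + 14)/6 = 48/6 = 8; σ²_E = ((14−6)/6)² = 1.778
te_F = (5 + 4·6 + 7)/6 = 36/6 = 6; σ²_F = ((7−5)/6)² = 0.111

Forward pass:
ES_A = 0; EF_A = 8
ES_B = 0; EF_B = 5
ES_C = 0; EF_C = 11
ES_D = 11; EF_D = 11+5 = 16
ES_E = 11; EF_E = 11+8 = 19
ES_F = max(EF_A=8, EF_B=5, EF_D=16, EF_E=19) = 19; EF_F = 19+6 = 25
Expected project duration μ = 25 days. Critical path: C → E → F.

Variance along critical path = 2.778 + 1.778 + 0.111 = 4.667; σ = √4.667 = 2.160 days.
Z = (27 − 25) / 2.160 = 0.926
P(T ≤ 27) = Φ(0.926) ≈ 0.823

0.823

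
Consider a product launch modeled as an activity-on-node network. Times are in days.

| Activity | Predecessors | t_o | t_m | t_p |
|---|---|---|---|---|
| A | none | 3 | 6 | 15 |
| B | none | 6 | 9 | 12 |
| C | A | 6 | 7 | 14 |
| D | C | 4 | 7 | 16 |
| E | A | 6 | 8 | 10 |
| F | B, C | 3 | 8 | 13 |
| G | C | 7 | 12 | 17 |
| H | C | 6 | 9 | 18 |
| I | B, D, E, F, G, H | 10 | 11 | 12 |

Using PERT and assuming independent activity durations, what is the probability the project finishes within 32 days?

0.021

te_A = (3 + 4·6 + 15)/6 = 42/6 = 7; σ²_A = ((15−3)/6)² = 4.000
te_B = (6 + 4·9 + 12)/6 = 54/6 = 9; σ²_B = ((12−6)/6)² = 1.000
te_C = (6 + 4·7 + 14)/6 = 48/6 = 8; σ²_C = ((14−6)/6)² = 1.778
te_D = (4 + 4·7 + 16)/6 = 48/6 = 8; σ²_D = ((16−4)/6)² = 4.000
te_E = (6 + 4·8 + 10)/6 = 48/6 = 8; σ²_E = ((10−6)/6)² = 0.444
te_F = (3 + 4·8 + 13)/6 = 48/6 = 8; σ²_F = ((13−3)/6)² = 2.778
te_G = (7 + 4·12 + 17)/6 = 72/6 = 12; σ²_G = ((17−7)/6)² = 2.778
te_H = (6 + 4·9 + 18)/6 = 60/6 = 10; σ²_H = ((18−6)/6)² = 4.000
te_I = (10 + 4·11 + 12)/6 = 66/6 = 11; σ²_I = ((12−10)/6)² = 0.111

Forward pass:
ES_A = 0; EF_A = 7
ES_B = 0; EF_B = 9
ES_C = 7; EF_C = 7+8 = 15
ES_D = 15; EF_D = 15+8 = 23
ES_E = 7; EF_E = 7+8 = 15
ES_F = max(EF_B=9, EF_C=15) = 15; EF_F = 15+8 = 23
ES_G = 15; EF_G = 15+12 = 27
ES_H = 15; EF_H = 15+10 = 25
ES_I = max(EF_B=9, EF_D=23, EF_E=15, EF_F=23, EF_G=27, EF_H=25) = 27; EF_I = 27+11 = 38
Expected project duration μ = 38 days. Critical path: A → C → G → I.

Variance along critical path = 4.000 + 1.778 + 2.778 + 0.111 = 8.667; σ = √8.667 = 2.944 days.
Z = (32 − 38) / 2.944 = -2.038
P(T ≤ 32) = Φ(-2.038) ≈ 0.021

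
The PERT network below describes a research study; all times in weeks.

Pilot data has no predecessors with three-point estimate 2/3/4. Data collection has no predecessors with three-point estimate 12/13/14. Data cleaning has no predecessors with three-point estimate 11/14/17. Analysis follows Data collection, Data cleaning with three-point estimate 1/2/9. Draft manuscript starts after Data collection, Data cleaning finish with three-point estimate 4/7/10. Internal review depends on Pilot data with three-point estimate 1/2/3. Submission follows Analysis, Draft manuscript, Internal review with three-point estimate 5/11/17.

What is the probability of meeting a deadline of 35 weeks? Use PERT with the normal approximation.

te_Pilot data = (2 + 4·3 + 4)/6 = 18/6 = 3; σ²_Pilot data = ((4−2)/6)² = 0.111
te_Data collection = (12 + 4·13 + 14)/6 = 78/6 = 13; σ²_Data collection = ((14−12)/6)² = 0.111
te_Data cleaning = (11 + 4·14 + 17)/6 = 84/6 = 14; σ²_Data cleaning = ((17−11)/6)² = 1.000
te_Analysis = (1 + 4·2 + 9)/6 = 18/6 = 3; σ²_Analysis = ((9−1)/6)² = 1.778
te_Draft manuscript = (4 + 4·7 + 10)/6 = 42/6 = 7; σ²_Draft manuscript = ((10−4)/6)² = 1.000
te_Internal review = (1 + 4·2 + 3)/6 = 12/6 = 2; σ²_Internal review = ((3−1)/6)² = 0.111
te_Submission = (5 + 4·11 + 17)/6 = 66/6 = 11; σ²_Submission = ((17−5)/6)² = 4.000

Forward pass:
ES_Pilot data = 0; EF_Pilot data = 3
ES_Data collection = 0; EF_Data collection = 13
ES_Data cleaning = 0; EF_Data cleaning = 14
ES_Analysis = max(EF_Data collection=13, EF_Data cleaning=14) = 14; EF_Analysis = 14+3 = 17
ES_Draft manuscript = max(EF_Data collection=13, EF_Data cleaning=14) = 14; EF_Draft manuscript = 14+7 = 21
ES_Internal review = 3; EF_Internal review = 3+2 = 5
ES_Submission = max(EF_Analysis=17, EF_Draft manuscript=21, EF_Internal review=5) = 21; EF_Submission = 21+11 = 32
Expected project duration μ = 32 weeks. Critical path: Data cleaning → Draft manuscript → Submission.

Variance along critical path = 1.000 + 1.000 + 4.000 = 6.000; σ = √6.000 = 2.449 weeks.
Z = (35 − 32) / 2.449 = 1.225
P(T ≤ 35) = Φ(1.225) ≈ 0.890

0.890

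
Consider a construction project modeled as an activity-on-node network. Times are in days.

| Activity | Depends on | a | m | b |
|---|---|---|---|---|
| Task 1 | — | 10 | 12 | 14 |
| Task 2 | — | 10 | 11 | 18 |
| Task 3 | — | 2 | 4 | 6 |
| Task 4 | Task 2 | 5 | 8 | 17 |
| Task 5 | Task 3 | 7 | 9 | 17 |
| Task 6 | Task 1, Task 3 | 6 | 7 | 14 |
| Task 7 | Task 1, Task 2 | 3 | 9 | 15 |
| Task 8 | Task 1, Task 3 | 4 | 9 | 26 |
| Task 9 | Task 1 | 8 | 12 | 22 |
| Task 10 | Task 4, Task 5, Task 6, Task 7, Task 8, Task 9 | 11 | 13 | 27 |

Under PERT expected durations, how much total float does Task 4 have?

te_Task 1 = (10 + 4·12 + 14)/6 = 72/6 = 12
te_Task 2 = (10 + 4·11 + 18)/6 = 72/6 = 12
te_Task 3 = (2 + 4·4 + 6)/6 = 24/6 = 4
te_Task 4 = (5 + 4·8 + 17)/6 = 54/6 = 9
te_Task 5 = (7 + 4·9 + 17)/6 = 60/6 = 10
te_Task 6 = (6 + 4·7 + 14)/6 = 48/6 = 8
te_Task 7 = (3 + 4·9 + 15)/6 = 54/6 = 9
te_Task 8 = (4 + 4·9 + 26)/6 = 66/6 = 11
te_Task 9 = (8 + 4·12 + 22)/6 = 78/6 = 13
te_Task 10 = (11 + 4·13 + 27)/6 = 90/6 = 15

Forward pass:
ES_Task 1 = 0; EF_Task 1 = 12
ES_Task 2 = 0; EF_Task 2 = 12
ES_Task 3 = 0; EF_Task 3 = 4
ES_Task 4 = 12; EF_Task 4 = 12+9 = 21
ES_Task 5 = 4; EF_Task 5 = 4+10 = 14
ES_Task 6 = max(EF_Task 1=12, EF_Task 3=4) = 12; EF_Task 6 = 12+8 = 20
ES_Task 7 = max(EF_Task 1=12, EF_Task 2=12) = 12; EF_Task 7 = 12+9 = 21
ES_Task 8 = max(EF_Task 1=12, EF_Task 3=4) = 12; EF_Task 8 = 12+11 = 23
ES_Task 9 = 12; EF_Task 9 = 12+13 = 25
ES_Task 10 = max(EF_Task 4=21, EF_Task 5=14, EF_Task 6=20, EF_Task 7=21, EF_Task 8=23, EF_Task 9=25) = 25; EF_Task 10 = 25+15 = 40
Expected project duration μ = 40 days. Critical path: Task 1 → Task 9 → Task 10.

Backward pass:
LF_Task 10 = 40; LS_Task 10 = 40−15 = 25
LF_Task 9 = LS_Task 10 = 25; LS_Task 9 = 25−13 = 12
LF_Task 8 = LS_Task 10 = 25; LS_Task 8 = 25−11 = 14
LF_Task 7 = LS_Task 10 = 25; LS_Task 7 = 25−9 = 16
LF_Task 6 = LS_Task 10 = 25; LS_Task 6 = 25−8 = 17
LF_Task 5 = LS_Task 10 = 25; LS_Task 5 = 25−10 = 15
LF_Task 4 = LS_Task 10 = 25; LS_Task 4 = 25−9 = 16
LF_Task 3 = min(LS_Task 5=15, LS_Task 6=17, LS_Task 8=14) = 14; LS_Task 3 = 14−4 = 10
LF_Task 2 = min(LS_Task 4=16, LS_Task 7=16) = 16; LS_Task 2 = 16−12 = 4
LF_Task 1 = min(LS_Task 6=17, LS_Task 7=16, LS_Task 8=14, LS_Task 9=12) = 12; LS_Task 1 = 12−12 = 0
Slack_Task 4 = LS_Task 4 − ES_Task 4 = 16 − 12 = 4

4 days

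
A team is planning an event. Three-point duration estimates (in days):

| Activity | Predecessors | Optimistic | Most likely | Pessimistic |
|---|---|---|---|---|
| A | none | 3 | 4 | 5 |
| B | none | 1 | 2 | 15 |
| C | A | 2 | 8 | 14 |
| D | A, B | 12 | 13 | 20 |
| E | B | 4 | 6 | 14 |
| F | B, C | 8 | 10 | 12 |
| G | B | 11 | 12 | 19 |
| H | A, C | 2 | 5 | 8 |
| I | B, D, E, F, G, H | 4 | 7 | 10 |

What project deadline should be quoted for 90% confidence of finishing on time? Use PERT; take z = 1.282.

te_A = (3 + 4·4 + 5)/6 = 24/6 = 4; σ²_A = ((5−3)/6)² = 0.111
te_B = (1 + 4·2 + 15)/6 = 24/6 = 4; σ²_B = ((15−1)/6)² = 5.444
te_C = (2 + 4·8 + 14)/6 = 48/6 = 8; σ²_C = ((14−2)/6)² = 4.000
te_D = (12 + 4·13 + 20)/6 = 84/6 = 14; σ²_D = ((20−12)/6)² = 1.778
te_E = (4 + 4·6 + 14)/6 = 42/6 = 7; σ²_E = ((14−4)/6)² = 2.778
te_F = (8 + 4·10 + 12)/6 = 60/6 = 10; σ²_F = ((12−8)/6)² = 0.444
te_G = (11 + 4·12 + 19)/6 = 78/6 = 13; σ²_G = ((19−11)/6)² = 1.778
te_H = (2 + 4·5 + 8)/6 = 30/6 = 5; σ²_H = ((8−2)/6)² = 1.000
te_I = (4 + 4·7 + 10)/6 = 42/6 = 7; σ²_I = ((10−4)/6)² = 1.000

Forward pass:
ES_A = 0; EF_A = 4
ES_B = 0; EF_B = 4
ES_C = 4; EF_C = 4+8 = 12
ES_D = max(EF_A=4, EF_B=4) = 4; EF_D = 4+14 = 18
ES_E = 4; EF_E = 4+7 = 11
ES_F = max(EF_B=4, EF_C=12) = 12; EF_F = 12+10 = 22
ES_G = 4; EF_G = 4+13 = 17
ES_H = max(EF_A=4, EF_C=12) = 12; EF_H = 12+5 = 17
ES_I = max(EF_B=4, EF_D=18, EF_E=11, EF_F=22, EF_G=17, EF_H=17) = 22; EF_I = 22+7 = 29
Expected project duration μ = 29 days. Critical path: A → C → F → I.

Variance along critical path = 0.111 + 4.000 + 0.444 + 1.000 = 5.556; σ = 2.357 days.
D = μ + z·σ = 29 + 1.282·2.357 = 32.0 days

32.0 days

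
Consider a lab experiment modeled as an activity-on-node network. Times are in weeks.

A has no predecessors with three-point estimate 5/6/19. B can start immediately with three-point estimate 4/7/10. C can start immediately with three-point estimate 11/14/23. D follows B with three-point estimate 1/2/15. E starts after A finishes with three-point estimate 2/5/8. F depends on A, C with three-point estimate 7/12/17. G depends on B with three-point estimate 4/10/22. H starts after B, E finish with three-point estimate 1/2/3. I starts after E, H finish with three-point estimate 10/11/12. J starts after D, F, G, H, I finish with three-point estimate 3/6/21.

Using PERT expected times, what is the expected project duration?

te_A = (5 + 4·6 + 19)/6 = 48/6 = 8
te_B = (4 + 4·7 + 10)/6 = 42/6 = 7
te_C = (11 + 4·14 + 23)/6 = 90/6 = 15
te_D = (1 + 4·2 + 15)/6 = 24/6 = 4
te_E = (2 + 4·5 + 8)/6 = 30/6 = 5
te_F = (7 + 4·12 + 17)/6 = 72/6 = 12
te_G = (4 + 4·10 + 22)/6 = 66/6 = 11
te_H = (1 + 4·2 + 3)/6 = 12/6 = 2
te_I = (10 + 4·11 + 12)/6 = 66/6 = 11
te_J = (3 + 4·6 + 21)/6 = 48/6 = 8

Forward pass:
ES_A = 0; EF_A = 8
ES_B = 0; EF_B = 7
ES_C = 0; EF_C = 15
ES_D = 7; EF_D = 7+4 = 11
ES_E = 8; EF_E = 8+5 = 13
ES_F = max(EF_A=8, EF_C=15) = 15; EF_F = 15+12 = 27
ES_G = 7; EF_G = 7+11 = 18
ES_H = max(EF_B=7, EF_E=13) = 13; EF_H = 13+2 = 15
ES_I = max(EF_E=13, EF_H=15) = 15; EF_I = 15+11 = 26
ES_J = max(EF_D=11, EF_F=27, EF_G=18, EF_H=15, EF_I=26) = 27; EF_J = 27+8 = 35
Expected project duration μ = 35 weeks. Critical path: C → F → J.

35 weeks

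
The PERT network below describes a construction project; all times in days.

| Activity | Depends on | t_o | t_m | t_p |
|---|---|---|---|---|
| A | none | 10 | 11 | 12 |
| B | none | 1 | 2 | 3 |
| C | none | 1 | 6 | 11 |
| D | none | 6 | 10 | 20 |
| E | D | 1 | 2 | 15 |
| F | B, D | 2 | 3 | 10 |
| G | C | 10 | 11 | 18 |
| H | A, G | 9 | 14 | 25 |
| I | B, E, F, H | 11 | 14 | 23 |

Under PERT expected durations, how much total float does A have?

te_A = (10 + 4·11 + 12)/6 = 66/6 = 11
te_B = (1 + 4·2 + 3)/6 = 12/6 = 2
te_C = (1 + 4·6 + 11)/6 = 36/6 = 6
te_D = (6 + 4·10 + 20)/6 = 66/6 = 11
te_E = (1 + 4·2 + 15)/6 = 24/6 = 4
te_F = (2 + 4·3 + 10)/6 = 24/6 = 4
te_G = (10 + 4·11 + 18)/6 = 72/6 = 12
te_H = (9 + 4·14 + 25)/6 = 90/6 = 15
te_I = (11 + 4·14 + 23)/6 = 90/6 = 15

Forward pass:
ES_A = 0; EF_A = 11
ES_B = 0; EF_B = 2
ES_C = 0; EF_C = 6
ES_D = 0; EF_D = 11
ES_E = 11; EF_E = 11+4 = 15
ES_F = max(EF_B=2, EF_D=11) = 11; EF_F = 11+4 = 15
ES_G = 6; EF_G = 6+12 = 18
ES_H = max(EF_A=11, EF_G=18) = 18; EF_H = 18+15 = 33
ES_I = max(EF_B=2, EF_E=15, EF_F=15, EF_H=33) = 33; EF_I = 33+15 = 48
Expected project duration μ = 48 days. Critical path: C → G → H → I.

Backward pass:
LF_I = 48; LS_I = 48−15 = 33
LF_H = LS_I = 33; LS_H = 33−15 = 18
LF_G = LS_H = 18; LS_G = 18−12 = 6
LF_F = LS_I = 33; LS_F = 33−4 = 29
LF_E = LS_I = 33; LS_E = 33−4 = 29
LF_D = min(LS_E=29, LS_F=29) = 29; LS_D = 29−11 = 18
LF_C = LS_G = 6; LS_C = 6−6 = 0
LF_B = min(LS_F=29, LS_I=33) = 29; LS_B = 29−2 = 27
LF_A = LS_H = 18; LS_A = 18−11 = 7
Slack_A = LS_A − ES_A = 7 − 0 = 7

7 days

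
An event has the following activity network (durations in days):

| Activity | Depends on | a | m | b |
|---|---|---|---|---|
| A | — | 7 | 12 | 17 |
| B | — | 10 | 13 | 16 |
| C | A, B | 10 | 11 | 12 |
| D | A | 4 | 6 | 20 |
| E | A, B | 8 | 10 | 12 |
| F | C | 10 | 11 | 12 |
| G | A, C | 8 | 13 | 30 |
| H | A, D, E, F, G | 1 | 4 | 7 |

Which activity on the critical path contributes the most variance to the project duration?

te_A = (7 + 4·12 + 17)/6 = 72/6 = 12; σ²_A = ((17−7)/6)² = 2.778
te_B = (10 + 4·13 + 16)/6 = 78/6 = 13; σ²_B = ((16−10)/6)² = 1.000
te_C = (10 + 4·11 + 12)/6 = 66/6 = 11; σ²_C = ((12−10)/6)² = 0.111
te_D = (4 + 4·6 + 20)/6 = 48/6 = 8; σ²_D = ((20−4)/6)² = 7.111
te_E = (8 + 4·10 + 12)/6 = 60/6 = 10; σ²_E = ((12−8)/6)² = 0.444
te_F = (10 + 4·11 + 12)/6 = 66/6 = 11; σ²_F = ((12−10)/6)² = 0.111
te_G = (8 + 4·13 + 30)/6 = 90/6 = 15; σ²_G = ((30−8)/6)² = 13.444
te_H = (1 + 4·4 + 7)/6 = 24/6 = 4; σ²_H = ((7−1)/6)² = 1.000

Forward pass:
ES_A = 0; EF_A = 12
ES_B = 0; EF_B = 13
ES_C = max(EF_A=12, EF_B=13) = 13; EF_C = 13+11 = 24
ES_D = 12; EF_D = 12+8 = 20
ES_E = max(EF_A=12, EF_B=13) = 13; EF_E = 13+10 = 23
ES_F = 24; EF_F = 24+11 = 35
ES_G = max(EF_A=12, EF_C=24) = 24; EF_G = 24+15 = 39
ES_H = max(EF_A=12, EF_D=20, EF_E=23, EF_F=35, EF_G=39) = 39; EF_H = 39+4 = 43
Expected project duration μ = 43 days. Critical path: B → C → G → H.

Variances on critical path: σ²_B=1.000, σ²_C=0.111, σ²_G=13.444, σ²_H=1.000.
Largest is σ²_G = 13.444.

G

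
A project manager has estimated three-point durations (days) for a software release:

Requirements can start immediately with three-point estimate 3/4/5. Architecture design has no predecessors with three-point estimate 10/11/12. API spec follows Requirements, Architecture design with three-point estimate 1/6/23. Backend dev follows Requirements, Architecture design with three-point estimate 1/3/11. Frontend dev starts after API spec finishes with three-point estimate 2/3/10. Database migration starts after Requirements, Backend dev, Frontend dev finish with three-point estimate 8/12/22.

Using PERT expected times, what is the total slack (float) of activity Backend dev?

te_Requirements = (3 + 4·4 + 5)/6 = 24/6 = 4
te_Architecture design = (10 + 4·11 + 12)/6 = 66/6 = 11
te_API spec = (1 + 4·6 + 23)/6 = 48/6 = 8
te_Backend dev = (1 + 4·3 + 11)/6 = 24/6 = 4
te_Frontend dev = (2 + 4·3 + 10)/6 = 24/6 = 4
te_Database migration = (8 + 4·12 + 22)/6 = 78/6 = 13

Forward pass:
ES_Requirements = 0; EF_Requirements = 4
ES_Architecture design = 0; EF_Architecture design = 11
ES_API spec = max(EF_Requirements=4, EF_Architecture design=11) = 11; EF_API spec = 11+8 = 19
ES_Backend dev = max(EF_Requirements=4, EF_Architecture design=11) = 11; EF_Backend dev = 11+4 = 15
ES_Frontend dev = 19; EF_Frontend dev = 19+4 = 23
ES_Database migration = max(EF_Requirements=4, EF_Backend dev=15, EF_Frontend dev=23) = 23; EF_Database migration = 23+13 = 36
Expected project duration μ = 36 days. Critical path: Architecture design → API spec → Frontend dev → Database migration.

Backward pass:
LF_Database migration = 36; LS_Database migration = 36−13 = 23
LF_Frontend dev = LS_Database migration = 23; LS_Frontend dev = 23−4 = 19
LF_Backend dev = LS_Database migration = 23; LS_Backend dev = 23−4 = 19
LF_API spec = LS_Frontend dev = 19; LS_API spec = 19−8 = 11
LF_Architecture design = min(LS_API spec=11, LS_Backend dev=19) = 11; LS_Architecture design = 11−11 = 0
LF_Requirements = min(LS_API spec=11, LS_Backend dev=19, LS_Database migration=23) = 11; LS_Requirements = 11−4 = 7
Slack_Backend dev = LS_Backend dev − ES_Backend dev = 19 − 11 = 8

8 days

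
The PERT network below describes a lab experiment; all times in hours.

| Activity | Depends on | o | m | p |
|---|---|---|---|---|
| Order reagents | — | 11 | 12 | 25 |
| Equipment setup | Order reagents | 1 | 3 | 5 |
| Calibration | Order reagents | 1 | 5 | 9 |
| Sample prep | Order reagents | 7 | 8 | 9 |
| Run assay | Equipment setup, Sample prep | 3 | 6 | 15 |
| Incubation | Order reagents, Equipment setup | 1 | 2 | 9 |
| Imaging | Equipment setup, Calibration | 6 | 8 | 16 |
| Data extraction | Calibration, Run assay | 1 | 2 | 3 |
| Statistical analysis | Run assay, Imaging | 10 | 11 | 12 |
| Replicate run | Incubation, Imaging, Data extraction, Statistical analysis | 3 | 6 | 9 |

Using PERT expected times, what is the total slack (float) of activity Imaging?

te_Order reagents = (11 + 4·12 + 25)/6 = 84/6 = 14
te_Equipment setup = (1 + 4·3 + 5)/6 = 18/6 = 3
te_Calibration = (1 + 4·5 + 9)/6 = 30/6 = 5
te_Sample prep = (7 + 4·8 + 9)/6 = 48/6 = 8
te_Run assay = (3 + 4·6 + 15)/6 = 42/6 = 7
te_Incubation = (1 + 4·2 + 9)/6 = 18/6 = 3
te_Imaging = (6 + 4·8 + 16)/6 = 54/6 = 9
te_Data extraction = (1 + 4·2 + 3)/6 = 12/6 = 2
te_Statistical analysis = (10 + 4·11 + 12)/6 = 66/6 = 11
te_Replicate run = (3 + 4·6 + 9)/6 = 36/6 = 6

Forward pass:
ES_Order reagents = 0; EF_Order reagents = 14
ES_Equipment setup = 14; EF_Equipment setup = 14+3 = 17
ES_Calibration = 14; EF_Calibration = 14+5 = 19
ES_Sample prep = 14; EF_Sample prep = 14+8 = 22
ES_Run assay = max(EF_Equipment setup=17, EF_Sample prep=22) = 22; EF_Run assay = 22+7 = 29
ES_Incubation = max(EF_Order reagents=14, EF_Equipment setup=17) = 17; EF_Incubation = 17+3 = 20
ES_Imaging = max(EF_Equipment setup=17, EF_Calibration=19) = 19; EF_Imaging = 19+9 = 28
ES_Data extraction = max(EF_Calibration=19, EF_Run assay=29) = 29; EF_Data extraction = 29+2 = 31
ES_Statistical analysis = max(EF_Run assay=29, EF_Imaging=28) = 29; EF_Statistical analysis = 29+11 = 40
ES_Replicate run = max(EF_Incubation=20, EF_Imaging=28, EF_Data extraction=31, EF_Statistical analysis=40) = 40; EF_Replicate run = 40+6 = 46
Expected project duration μ = 46 hours. Critical path: Order reagents → Sample prep → Run assay → Statistical analysis → Replicate run.

Backward pass:
LF_Replicate run = 46; LS_Replicate run = 46−6 = 40
LF_Statistical analysis = LS_Replicate run = 40; LS_Statistical analysis = 40−11 = 29
LF_Data extraction = LS_Replicate run = 40; LS_Data extraction = 40−2 = 38
LF_Imaging = min(LS_Statistical analysis=29, LS_Replicate run=40) = 29; LS_Imaging = 29−9 = 20
LF_Incubation = LS_Replicate run = 40; LS_Incubation = 40−3 = 37
LF_Run assay = min(LS_Data extraction=38, LS_Statistical analysis=29) = 29; LS_Run assay = 29−7 = 22
LF_Sample prep = LS_Run assay = 22; LS_Sample prep = 22−8 = 14
LF_Calibration = min(LS_Imaging=20, LS_Data extraction=38) = 20; LS_Calibration = 20−5 = 15
LF_Equipment setup = min(LS_Run assay=22, LS_Incubation=37, LS_Imaging=20) = 20; LS_Equipment setup = 20−3 = 17
LF_Order reagents = min(LS_Equipment setup=17, LS_Calibration=15, LS_Sample prep=14, LS_Incubation=37) = 14; LS_Order reagents = 14−14 = 0
Slack_Imaging = LS_Imaging − ES_Imaging = 20 − 19 = 1

1 hours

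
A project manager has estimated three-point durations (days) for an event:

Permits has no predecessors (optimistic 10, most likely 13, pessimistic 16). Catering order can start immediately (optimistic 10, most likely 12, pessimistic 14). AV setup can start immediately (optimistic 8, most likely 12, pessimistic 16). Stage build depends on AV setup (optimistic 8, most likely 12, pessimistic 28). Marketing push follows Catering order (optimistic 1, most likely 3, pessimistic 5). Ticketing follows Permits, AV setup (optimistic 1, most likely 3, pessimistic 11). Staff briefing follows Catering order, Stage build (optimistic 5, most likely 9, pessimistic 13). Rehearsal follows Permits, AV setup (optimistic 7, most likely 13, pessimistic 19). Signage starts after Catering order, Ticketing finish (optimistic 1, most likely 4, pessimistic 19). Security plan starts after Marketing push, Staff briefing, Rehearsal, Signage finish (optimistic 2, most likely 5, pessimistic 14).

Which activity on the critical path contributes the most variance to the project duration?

Stage build

te_Permits = (10 + 4·13 + 16)/6 = 78/6 = 13; σ²_Permits = ((16−10)/6)² = 1.000
te_Catering order = (10 + 4·12 + 14)/6 = 72/6 = 12; σ²_Catering order = ((14−10)/6)² = 0.444
te_AV setup = (8 + 4·12 + 16)/6 = 72/6 = 12; σ²_AV setup = ((16−8)/6)² = 1.778
te_Stage build = (8 + 4·12 + 28)/6 = 84/6 = 14; σ²_Stage build = ((28−8)/6)² = 11.111
te_Marketing push = (1 + 4·3 + 5)/6 = 18/6 = 3; σ²_Marketing push = ((5−1)/6)² = 0.444
te_Ticketing = (1 + 4·3 + 11)/6 = 24/6 = 4; σ²_Ticketing = ((11−1)/6)² = 2.778
te_Staff briefing = (5 + 4·9 + 13)/6 = 54/6 = 9; σ²_Staff briefing = ((13−5)/6)² = 1.778
te_Rehearsal = (7 + 4·13 + 19)/6 = 78/6 = 13; σ²_Rehearsal = ((19−7)/6)² = 4.000
te_Signage = (1 + 4·4 + 19)/6 = 36/6 = 6; σ²_Signage = ((19−1)/6)² = 9.000
te_Security plan = (2 + 4·5 + 14)/6 = 36/6 = 6; σ²_Security plan = ((14−2)/6)² = 4.000

Forward pass:
ES_Permits = 0; EF_Permits = 13
ES_Catering order = 0; EF_Catering order = 12
ES_AV setup = 0; EF_AV setup = 12
ES_Stage build = 12; EF_Stage build = 12+14 = 26
ES_Marketing push = 12; EF_Marketing push = 12+3 = 15
ES_Ticketing = max(EF_Permits=13, EF_AV setup=12) = 13; EF_Ticketing = 13+4 = 17
ES_Staff briefing = max(EF_Catering order=12, EF_Stage build=26) = 26; EF_Staff briefing = 26+9 = 35
ES_Rehearsal = max(EF_Permits=13, EF_AV setup=12) = 13; EF_Rehearsal = 13+13 = 26
ES_Signage = max(EF_Catering order=12, EF_Ticketing=17) = 17; EF_Signage = 17+6 = 23
ES_Security plan = max(EF_Marketing push=15, EF_Staff briefing=35, EF_Rehearsal=26, EF_Signage=23) = 35; EF_Security plan = 35+6 = 41
Expected project duration μ = 41 days. Critical path: AV setup → Stage build → Staff briefing → Security plan.

Variances on critical path: σ²_AV setup=1.778, σ²_Stage build=11.111, σ²_Staff briefing=1.778, σ²_Security plan=4.000.
Largest is σ²_Stage build = 11.111.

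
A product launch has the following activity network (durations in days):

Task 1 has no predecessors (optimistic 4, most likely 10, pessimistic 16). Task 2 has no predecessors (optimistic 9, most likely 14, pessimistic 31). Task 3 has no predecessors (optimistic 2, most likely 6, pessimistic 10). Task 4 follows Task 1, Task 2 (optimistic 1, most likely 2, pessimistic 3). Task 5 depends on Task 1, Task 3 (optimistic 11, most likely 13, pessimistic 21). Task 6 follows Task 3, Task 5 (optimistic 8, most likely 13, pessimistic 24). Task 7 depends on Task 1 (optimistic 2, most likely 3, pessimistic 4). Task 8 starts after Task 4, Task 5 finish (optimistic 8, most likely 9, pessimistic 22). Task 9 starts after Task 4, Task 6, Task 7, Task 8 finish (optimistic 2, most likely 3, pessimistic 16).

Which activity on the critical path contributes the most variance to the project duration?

te_Task 1 = (4 + 4·10 + 16)/6 = 60/6 = 10; σ²_Task 1 = ((16−4)/6)² = 4.000
te_Task 2 = (9 + 4·14 + 31)/6 = 96/6 = 16; σ²_Task 2 = ((31−9)/6)² = 13.444
te_Task 3 = (2 + 4·6 + 10)/6 = 36/6 = 6; σ²_Task 3 = ((10−2)/6)² = 1.778
te_Task 4 = (1 + 4·2 + 3)/6 = 12/6 = 2; σ²_Task 4 = ((3−1)/6)² = 0.111
te_Task 5 = (11 + 4·13 + 21)/6 = 84/6 = 14; σ²_Task 5 = ((21−11)/6)² = 2.778
te_Task 6 = (8 + 4·13 + 24)/6 = 84/6 = 14; σ²_Task 6 = ((24−8)/6)² = 7.111
te_Task 7 = (2 + 4·3 + 4)/6 = 18/6 = 3; σ²_Task 7 = ((4−2)/6)² = 0.111
te_Task 8 = (8 + 4·9 + 22)/6 = 66/6 = 11; σ²_Task 8 = ((22−8)/6)² = 5.444
te_Task 9 = (2 + 4·3 + 16)/6 = 30/6 = 5; σ²_Task 9 = ((16−2)/6)² = 5.444

Forward pass:
ES_Task 1 = 0; EF_Task 1 = 10
ES_Task 2 = 0; EF_Task 2 = 16
ES_Task 3 = 0; EF_Task 3 = 6
ES_Task 4 = max(EF_Task 1=10, EF_Task 2=16) = 16; EF_Task 4 = 16+2 = 18
ES_Task 5 = max(EF_Task 1=10, EF_Task 3=6) = 10; EF_Task 5 = 10+14 = 24
ES_Task 6 = max(EF_Task 3=6, EF_Task 5=24) = 24; EF_Task 6 = 24+14 = 38
ES_Task 7 = 10; EF_Task 7 = 10+3 = 13
ES_Task 8 = max(EF_Task 4=18, EF_Task 5=24) = 24; EF_Task 8 = 24+11 = 35
ES_Task 9 = max(EF_Task 4=18, EF_Task 6=38, EF_Task 7=13, EF_Task 8=35) = 38; EF_Task 9 = 38+5 = 43
Expected project duration μ = 43 days. Critical path: Task 1 → Task 5 → Task 6 → Task 9.

Variances on critical path: σ²_Task 1=4.000, σ²_Task 5=2.778, σ²_Task 6=7.111, σ²_Task 9=5.444.
Largest is σ²_Task 6 = 7.111.

Task 6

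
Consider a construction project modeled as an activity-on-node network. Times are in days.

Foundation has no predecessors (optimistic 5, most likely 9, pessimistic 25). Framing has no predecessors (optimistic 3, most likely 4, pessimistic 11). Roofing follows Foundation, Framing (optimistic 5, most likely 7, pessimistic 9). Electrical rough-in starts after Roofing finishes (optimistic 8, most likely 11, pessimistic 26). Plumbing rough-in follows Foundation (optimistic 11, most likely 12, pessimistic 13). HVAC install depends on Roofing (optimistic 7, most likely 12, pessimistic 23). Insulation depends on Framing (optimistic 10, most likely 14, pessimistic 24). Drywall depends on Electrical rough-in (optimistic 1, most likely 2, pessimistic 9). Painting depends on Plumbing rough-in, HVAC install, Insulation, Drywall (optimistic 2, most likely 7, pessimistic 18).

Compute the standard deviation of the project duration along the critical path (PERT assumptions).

5.43 days

te_Foundation = (5 + 4·9 + 25)/6 = 66/6 = 11; σ²_Foundation = ((25−5)/6)² = 11.111
te_Framing = (3 + 4·4 + 11)/6 = 30/6 = 5; σ²_Framing = ((11−3)/6)² = 1.778
te_Roofing = (5 + 4·7 + 9)/6 = 42/6 = 7; σ²_Roofing = ((9−5)/6)² = 0.444
te_Electrical rough-in = (8 + 4·11 + 26)/6 = 78/6 = 13; σ²_Electrical rough-in = ((26−8)/6)² = 9.000
te_Plumbing rough-in = (11 + 4·12 + 13)/6 = 72/6 = 12; σ²_Plumbing rough-in = ((13−11)/6)² = 0.111
te_HVAC install = (7 + 4·12 + 23)/6 = 78/6 = 13; σ²_HVAC install = ((23−7)/6)² = 7.111
te_Insulation = (10 + 4·14 + 24)/6 = 90/6 = 15; σ²_Insulation = ((24−10)/6)² = 5.444
te_Drywall = (1 + 4·2 + 9)/6 = 18/6 = 3; σ²_Drywall = ((9−1)/6)² = 1.778
te_Painting = (2 + 4·7 + 18)/6 = 48/6 = 8; σ²_Painting = ((18−2)/6)² = 7.111

Forward pass:
ES_Foundation = 0; EF_Foundation = 11
ES_Framing = 0; EF_Framing = 5
ES_Roofing = max(EF_Foundation=11, EF_Framing=5) = 11; EF_Roofing = 11+7 = 18
ES_Electrical rough-in = 18; EF_Electrical rough-in = 18+13 = 31
ES_Plumbing rough-in = 11; EF_Plumbing rough-in = 11+12 = 23
ES_HVAC install = 18; EF_HVAC install = 18+13 = 31
ES_Insulation = 5; EF_Insulation = 5+15 = 20
ES_Drywall = 31; EF_Drywall = 31+3 = 34
ES_Painting = max(EF_Plumbing rough-in=23, EF_HVAC install=31, EF_Insulation=20, EF_Drywall=34) = 34; EF_Painting = 34+8 = 42
Expected project duration μ = 42 days. Critical path: Foundation → Roofing → Electrical rough-in → Drywall → Painting.

Variance along critical path = 11.111 + 0.444 + 9.000 + 1.778 + 7.111 = 29.444
σ = √29.444 = 5.426 days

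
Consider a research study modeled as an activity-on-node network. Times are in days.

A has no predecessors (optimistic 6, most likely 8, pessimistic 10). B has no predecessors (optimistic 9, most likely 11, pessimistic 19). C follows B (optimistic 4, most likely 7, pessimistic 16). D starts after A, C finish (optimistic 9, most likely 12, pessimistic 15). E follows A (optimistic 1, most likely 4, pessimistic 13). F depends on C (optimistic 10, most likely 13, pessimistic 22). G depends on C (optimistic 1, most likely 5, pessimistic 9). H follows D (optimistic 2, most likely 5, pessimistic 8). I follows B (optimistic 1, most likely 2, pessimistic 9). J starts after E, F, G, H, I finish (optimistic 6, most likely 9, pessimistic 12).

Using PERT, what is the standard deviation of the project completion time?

3.13 days

te_A = (6 + 4·8 + 10)/6 = 48/6 = 8; σ²_A = ((10−6)/6)² = 0.444
te_B = (9 + 4·11 + 19)/6 = 72/6 = 12; σ²_B = ((19−9)/6)² = 2.778
te_C = (4 + 4·7 + 16)/6 = 48/6 = 8; σ²_C = ((16−4)/6)² = 4.000
te_D = (9 + 4·12 + 15)/6 = 72/6 = 12; σ²_D = ((15−9)/6)² = 1.000
te_E = (1 + 4·4 + 13)/6 = 30/6 = 5; σ²_E = ((13−1)/6)² = 4.000
te_F = (10 + 4·13 + 22)/6 = 84/6 = 14; σ²_F = ((22−10)/6)² = 4.000
te_G = (1 + 4·5 + 9)/6 = 30/6 = 5; σ²_G = ((9−1)/6)² = 1.778
te_H = (2 + 4·5 + 8)/6 = 30/6 = 5; σ²_H = ((8−2)/6)² = 1.000
te_I = (1 + 4·2 + 9)/6 = 18/6 = 3; σ²_I = ((9−1)/6)² = 1.778
te_J = (6 + 4·9 + 12)/6 = 54/6 = 9; σ²_J = ((12−6)/6)² = 1.000

Forward pass:
ES_A = 0; EF_A = 8
ES_B = 0; EF_B = 12
ES_C = 12; EF_C = 12+8 = 20
ES_D = max(EF_A=8, EF_C=20) = 20; EF_D = 20+12 = 32
ES_E = 8; EF_E = 8+5 = 13
ES_F = 20; EF_F = 20+14 = 34
ES_G = 20; EF_G = 20+5 = 25
ES_H = 32; EF_H = 32+5 = 37
ES_I = 12; EF_I = 12+3 = 15
ES_J = max(EF_E=13, EF_F=34, EF_G=25, EF_H=37, EF_I=15) = 37; EF_J = 37+9 = 46
Expected project duration μ = 46 days. Critical path: B → C → D → H → J.

Variance along critical path = 2.778 + 4.000 + 1.000 + 1.000 + 1.000 = 9.778
σ = √9.778 = 3.127 days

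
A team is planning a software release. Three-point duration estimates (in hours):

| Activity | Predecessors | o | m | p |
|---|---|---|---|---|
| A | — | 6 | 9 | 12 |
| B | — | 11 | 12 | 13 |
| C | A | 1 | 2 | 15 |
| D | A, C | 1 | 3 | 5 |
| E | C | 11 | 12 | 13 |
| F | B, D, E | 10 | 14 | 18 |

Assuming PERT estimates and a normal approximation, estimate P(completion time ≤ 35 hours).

0.083

te_A = (6 + 4·9 + 12)/6 = 54/6 = 9; σ²_A = ((12−6)/6)² = 1.000
te_B = (11 + 4·12 + 13)/6 = 72/6 = 12; σ²_B = ((13−11)/6)² = 0.111
te_C = (1 + 4·2 + 15)/6 = 24/6 = 4; σ²_C = ((15−1)/6)² = 5.444
te_D = (1 + 4·3 + 5)/6 = 18/6 = 3; σ²_D = ((5−1)/6)² = 0.444
te_E = (11 + 4·12 + 13)/6 = 72/6 = 12; σ²_E = ((13−11)/6)² = 0.111
te_F = (10 + 4·14 + 18)/6 = 84/6 = 14; σ²_F = ((18−10)/6)² = 1.778

Forward pass:
ES_A = 0; EF_A = 9
ES_B = 0; EF_B = 12
ES_C = 9; EF_C = 9+4 = 13
ES_D = max(EF_A=9, EF_C=13) = 13; EF_D = 13+3 = 16
ES_E = 13; EF_E = 13+12 = 25
ES_F = max(EF_B=12, EF_D=16, EF_E=25) = 25; EF_F = 25+14 = 39
Expected project duration μ = 39 hours. Critical path: A → C → E → F.

Variance along critical path = 1.000 + 5.444 + 0.111 + 1.778 = 8.333; σ = √8.333 = 2.887 hours.
Z = (35 − 39) / 2.887 = -1.386
P(T ≤ 35) = Φ(-1.386) ≈ 0.083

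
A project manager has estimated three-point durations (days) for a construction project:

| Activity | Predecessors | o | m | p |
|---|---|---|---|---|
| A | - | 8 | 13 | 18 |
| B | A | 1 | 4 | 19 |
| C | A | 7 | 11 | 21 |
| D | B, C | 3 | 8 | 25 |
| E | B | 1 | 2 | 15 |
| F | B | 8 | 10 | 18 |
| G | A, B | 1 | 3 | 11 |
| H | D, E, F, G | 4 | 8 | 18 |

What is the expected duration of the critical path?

te_A = (8 + 4·13 + 18)/6 = 78/6 = 13
te_B = (1 + 4·4 + 19)/6 = 36/6 = 6
te_C = (7 + 4·11 + 21)/6 = 72/6 = 12
te_D = (3 + 4·8 + 25)/6 = 60/6 = 10
te_E = (1 + 4·2 + 15)/6 = 24/6 = 4
te_F = (8 + 4·10 + 18)/6 = 66/6 = 11
te_G = (1 + 4·3 + 11)/6 = 24/6 = 4
te_H = (4 + 4·8 + 18)/6 = 54/6 = 9

Forward pass:
ES_A = 0; EF_A = 13
ES_B = 13; EF_B = 13+6 = 19
ES_C = 13; EF_C = 13+12 = 25
ES_D = max(EF_B=19, EF_C=25) = 25; EF_D = 25+10 = 35
ES_E = 19; EF_E = 19+4 = 23
ES_F = 19; EF_F = 19+11 = 30
ES_G = max(EF_A=13, EF_B=19) = 19; EF_G = 19+4 = 23
ES_H = max(EF_D=35, EF_E=23, EF_F=30, EF_G=23) = 35; EF_H = 35+9 = 44
Expected project duration μ = 44 days. Critical path: A → C → D → H.

44 days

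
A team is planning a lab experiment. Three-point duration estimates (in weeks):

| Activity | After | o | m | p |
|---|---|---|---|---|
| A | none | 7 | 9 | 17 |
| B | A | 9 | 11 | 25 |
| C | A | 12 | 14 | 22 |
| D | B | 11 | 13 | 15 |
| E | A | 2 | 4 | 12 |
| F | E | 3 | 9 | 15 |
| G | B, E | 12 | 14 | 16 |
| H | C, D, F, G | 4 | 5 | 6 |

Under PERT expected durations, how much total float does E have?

te_A = (7 + 4·9 + 17)/6 = 60/6 = 10
te_B = (9 + 4·11 + 25)/6 = 78/6 = 13
te_C = (12 + 4·14 + 22)/6 = 90/6 = 15
te_D = (11 + 4·13 + 15)/6 = 78/6 = 13
te_E = (2 + 4·4 + 12)/6 = 30/6 = 5
te_F = (3 + 4·9 + 15)/6 = 54/6 = 9
te_G = (12 + 4·14 + 16)/6 = 84/6 = 14
te_H = (4 + 4·5 + 6)/6 = 30/6 = 5

Forward pass:
ES_A = 0; EF_A = 10
ES_B = 10; EF_B = 10+13 = 23
ES_C = 10; EF_C = 10+15 = 25
ES_D = 23; EF_D = 23+13 = 36
ES_E = 10; EF_E = 10+5 = 15
ES_F = 15; EF_F = 15+9 = 24
ES_G = max(EF_B=23, EF_E=15) = 23; EF_G = 23+14 = 37
ES_H = max(EF_C=25, EF_D=36, EF_F=24, EF_G=37) = 37; EF_H = 37+5 = 42
Expected project duration μ = 42 weeks. Critical path: A → B → G → H.

Backward pass:
LF_H = 42; LS_H = 42−5 = 37
LF_G = LS_H = 37; LS_G = 37−14 = 23
LF_F = LS_H = 37; LS_F = 37−9 = 28
LF_E = min(LS_F=28, LS_G=23) = 23; LS_E = 23−5 = 18
LF_D = LS_H = 37; LS_D = 37−13 = 24
LF_C = LS_H = 37; LS_C = 37−15 = 22
LF_B = min(LS_D=24, LS_G=23) = 23; LS_B = 23−13 = 10
LF_A = min(LS_B=10, LS_C=22, LS_E=18) = 10; LS_A = 10−10 = 0
Slack_E = LS_E − ES_E = 18 − 10 = 8

8 weeks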